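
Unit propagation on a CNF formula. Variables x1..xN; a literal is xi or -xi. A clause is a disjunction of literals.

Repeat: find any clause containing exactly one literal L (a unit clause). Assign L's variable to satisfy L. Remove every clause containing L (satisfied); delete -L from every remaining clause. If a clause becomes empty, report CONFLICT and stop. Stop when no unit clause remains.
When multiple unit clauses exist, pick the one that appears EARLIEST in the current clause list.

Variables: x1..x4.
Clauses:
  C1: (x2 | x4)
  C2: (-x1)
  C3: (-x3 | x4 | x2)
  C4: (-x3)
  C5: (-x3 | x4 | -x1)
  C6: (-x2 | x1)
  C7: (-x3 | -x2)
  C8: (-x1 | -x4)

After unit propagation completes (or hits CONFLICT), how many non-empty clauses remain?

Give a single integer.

Answer: 0

Derivation:
unit clause [-1] forces x1=F; simplify:
  drop 1 from [-2, 1] -> [-2]
  satisfied 3 clause(s); 5 remain; assigned so far: [1]
unit clause [-3] forces x3=F; simplify:
  satisfied 3 clause(s); 2 remain; assigned so far: [1, 3]
unit clause [-2] forces x2=F; simplify:
  drop 2 from [2, 4] -> [4]
  satisfied 1 clause(s); 1 remain; assigned so far: [1, 2, 3]
unit clause [4] forces x4=T; simplify:
  satisfied 1 clause(s); 0 remain; assigned so far: [1, 2, 3, 4]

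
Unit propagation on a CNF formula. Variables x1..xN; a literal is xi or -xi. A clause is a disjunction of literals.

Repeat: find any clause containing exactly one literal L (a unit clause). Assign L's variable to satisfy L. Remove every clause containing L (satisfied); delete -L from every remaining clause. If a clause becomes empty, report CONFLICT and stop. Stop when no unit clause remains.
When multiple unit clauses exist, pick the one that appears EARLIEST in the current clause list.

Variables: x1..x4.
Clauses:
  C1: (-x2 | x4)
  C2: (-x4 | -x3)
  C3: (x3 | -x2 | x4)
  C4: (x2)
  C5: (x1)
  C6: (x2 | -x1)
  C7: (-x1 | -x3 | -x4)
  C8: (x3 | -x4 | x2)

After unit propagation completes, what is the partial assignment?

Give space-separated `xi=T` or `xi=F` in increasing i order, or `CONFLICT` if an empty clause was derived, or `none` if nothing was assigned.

Answer: x1=T x2=T x3=F x4=T

Derivation:
unit clause [2] forces x2=T; simplify:
  drop -2 from [-2, 4] -> [4]
  drop -2 from [3, -2, 4] -> [3, 4]
  satisfied 3 clause(s); 5 remain; assigned so far: [2]
unit clause [4] forces x4=T; simplify:
  drop -4 from [-4, -3] -> [-3]
  drop -4 from [-1, -3, -4] -> [-1, -3]
  satisfied 2 clause(s); 3 remain; assigned so far: [2, 4]
unit clause [-3] forces x3=F; simplify:
  satisfied 2 clause(s); 1 remain; assigned so far: [2, 3, 4]
unit clause [1] forces x1=T; simplify:
  satisfied 1 clause(s); 0 remain; assigned so far: [1, 2, 3, 4]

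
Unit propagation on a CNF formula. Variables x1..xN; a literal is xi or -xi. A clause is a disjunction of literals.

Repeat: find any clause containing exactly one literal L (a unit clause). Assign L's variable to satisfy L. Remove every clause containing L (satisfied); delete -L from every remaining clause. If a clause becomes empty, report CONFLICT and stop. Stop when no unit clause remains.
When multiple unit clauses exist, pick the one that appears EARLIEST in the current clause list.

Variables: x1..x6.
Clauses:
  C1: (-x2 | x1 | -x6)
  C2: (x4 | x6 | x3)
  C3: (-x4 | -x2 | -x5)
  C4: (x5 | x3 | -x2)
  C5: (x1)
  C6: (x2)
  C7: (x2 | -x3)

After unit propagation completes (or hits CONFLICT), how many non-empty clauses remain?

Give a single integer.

unit clause [1] forces x1=T; simplify:
  satisfied 2 clause(s); 5 remain; assigned so far: [1]
unit clause [2] forces x2=T; simplify:
  drop -2 from [-4, -2, -5] -> [-4, -5]
  drop -2 from [5, 3, -2] -> [5, 3]
  satisfied 2 clause(s); 3 remain; assigned so far: [1, 2]

Answer: 3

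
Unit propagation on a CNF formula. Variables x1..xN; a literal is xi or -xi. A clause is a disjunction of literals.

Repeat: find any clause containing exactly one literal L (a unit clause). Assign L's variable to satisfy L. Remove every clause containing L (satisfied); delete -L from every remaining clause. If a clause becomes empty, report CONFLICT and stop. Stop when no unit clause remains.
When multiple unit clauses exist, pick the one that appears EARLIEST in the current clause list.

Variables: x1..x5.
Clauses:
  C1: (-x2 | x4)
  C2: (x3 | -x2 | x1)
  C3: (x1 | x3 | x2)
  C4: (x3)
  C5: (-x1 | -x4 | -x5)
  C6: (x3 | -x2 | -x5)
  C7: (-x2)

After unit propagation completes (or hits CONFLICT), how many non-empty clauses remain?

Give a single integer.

Answer: 1

Derivation:
unit clause [3] forces x3=T; simplify:
  satisfied 4 clause(s); 3 remain; assigned so far: [3]
unit clause [-2] forces x2=F; simplify:
  satisfied 2 clause(s); 1 remain; assigned so far: [2, 3]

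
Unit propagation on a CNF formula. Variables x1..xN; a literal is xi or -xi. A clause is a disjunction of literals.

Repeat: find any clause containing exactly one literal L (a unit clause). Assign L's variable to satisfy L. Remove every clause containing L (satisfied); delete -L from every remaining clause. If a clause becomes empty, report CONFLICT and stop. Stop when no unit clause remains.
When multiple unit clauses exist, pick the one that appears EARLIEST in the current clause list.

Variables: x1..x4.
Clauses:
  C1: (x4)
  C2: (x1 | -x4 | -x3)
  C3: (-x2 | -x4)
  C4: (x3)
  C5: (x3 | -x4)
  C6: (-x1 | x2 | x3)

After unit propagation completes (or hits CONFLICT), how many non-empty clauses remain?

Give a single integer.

unit clause [4] forces x4=T; simplify:
  drop -4 from [1, -4, -3] -> [1, -3]
  drop -4 from [-2, -4] -> [-2]
  drop -4 from [3, -4] -> [3]
  satisfied 1 clause(s); 5 remain; assigned so far: [4]
unit clause [-2] forces x2=F; simplify:
  drop 2 from [-1, 2, 3] -> [-1, 3]
  satisfied 1 clause(s); 4 remain; assigned so far: [2, 4]
unit clause [3] forces x3=T; simplify:
  drop -3 from [1, -3] -> [1]
  satisfied 3 clause(s); 1 remain; assigned so far: [2, 3, 4]
unit clause [1] forces x1=T; simplify:
  satisfied 1 clause(s); 0 remain; assigned so far: [1, 2, 3, 4]

Answer: 0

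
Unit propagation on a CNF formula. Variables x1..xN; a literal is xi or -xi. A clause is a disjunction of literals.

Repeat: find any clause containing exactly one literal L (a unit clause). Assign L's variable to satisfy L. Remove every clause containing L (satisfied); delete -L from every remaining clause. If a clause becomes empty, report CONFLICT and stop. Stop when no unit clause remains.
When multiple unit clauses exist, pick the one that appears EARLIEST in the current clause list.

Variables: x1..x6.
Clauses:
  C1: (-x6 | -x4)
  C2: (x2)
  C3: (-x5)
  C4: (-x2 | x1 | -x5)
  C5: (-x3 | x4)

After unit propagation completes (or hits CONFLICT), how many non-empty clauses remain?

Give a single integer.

unit clause [2] forces x2=T; simplify:
  drop -2 from [-2, 1, -5] -> [1, -5]
  satisfied 1 clause(s); 4 remain; assigned so far: [2]
unit clause [-5] forces x5=F; simplify:
  satisfied 2 clause(s); 2 remain; assigned so far: [2, 5]

Answer: 2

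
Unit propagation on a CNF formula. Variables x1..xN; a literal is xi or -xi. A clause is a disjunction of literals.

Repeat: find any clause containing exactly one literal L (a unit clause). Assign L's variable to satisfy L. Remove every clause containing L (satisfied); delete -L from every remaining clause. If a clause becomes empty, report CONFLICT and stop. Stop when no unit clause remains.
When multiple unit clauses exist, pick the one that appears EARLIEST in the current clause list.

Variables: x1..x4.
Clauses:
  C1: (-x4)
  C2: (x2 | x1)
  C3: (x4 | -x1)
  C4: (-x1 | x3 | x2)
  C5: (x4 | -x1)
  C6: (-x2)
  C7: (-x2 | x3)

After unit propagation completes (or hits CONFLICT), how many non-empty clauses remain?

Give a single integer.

unit clause [-4] forces x4=F; simplify:
  drop 4 from [4, -1] -> [-1]
  drop 4 from [4, -1] -> [-1]
  satisfied 1 clause(s); 6 remain; assigned so far: [4]
unit clause [-1] forces x1=F; simplify:
  drop 1 from [2, 1] -> [2]
  satisfied 3 clause(s); 3 remain; assigned so far: [1, 4]
unit clause [2] forces x2=T; simplify:
  drop -2 from [-2] -> [] (empty!)
  drop -2 from [-2, 3] -> [3]
  satisfied 1 clause(s); 2 remain; assigned so far: [1, 2, 4]
CONFLICT (empty clause)

Answer: 1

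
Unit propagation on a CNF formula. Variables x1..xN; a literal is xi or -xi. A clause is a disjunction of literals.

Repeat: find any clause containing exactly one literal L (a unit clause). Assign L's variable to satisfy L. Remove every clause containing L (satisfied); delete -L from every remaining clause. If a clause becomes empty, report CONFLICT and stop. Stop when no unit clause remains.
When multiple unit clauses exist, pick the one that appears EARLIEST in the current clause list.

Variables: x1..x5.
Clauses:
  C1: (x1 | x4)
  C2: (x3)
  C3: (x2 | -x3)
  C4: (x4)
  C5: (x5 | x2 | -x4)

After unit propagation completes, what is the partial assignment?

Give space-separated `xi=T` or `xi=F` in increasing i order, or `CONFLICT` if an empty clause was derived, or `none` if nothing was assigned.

Answer: x2=T x3=T x4=T

Derivation:
unit clause [3] forces x3=T; simplify:
  drop -3 from [2, -3] -> [2]
  satisfied 1 clause(s); 4 remain; assigned so far: [3]
unit clause [2] forces x2=T; simplify:
  satisfied 2 clause(s); 2 remain; assigned so far: [2, 3]
unit clause [4] forces x4=T; simplify:
  satisfied 2 clause(s); 0 remain; assigned so far: [2, 3, 4]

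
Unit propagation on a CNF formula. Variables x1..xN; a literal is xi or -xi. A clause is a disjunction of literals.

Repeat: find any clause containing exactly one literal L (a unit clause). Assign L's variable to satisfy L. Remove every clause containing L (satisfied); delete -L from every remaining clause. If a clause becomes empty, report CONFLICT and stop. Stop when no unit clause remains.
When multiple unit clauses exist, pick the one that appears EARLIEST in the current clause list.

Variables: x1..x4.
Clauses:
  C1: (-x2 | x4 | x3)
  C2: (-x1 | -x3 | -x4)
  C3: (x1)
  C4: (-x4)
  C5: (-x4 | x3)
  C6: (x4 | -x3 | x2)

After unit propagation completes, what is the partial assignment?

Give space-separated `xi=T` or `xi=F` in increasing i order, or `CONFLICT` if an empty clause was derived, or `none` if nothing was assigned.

Answer: x1=T x4=F

Derivation:
unit clause [1] forces x1=T; simplify:
  drop -1 from [-1, -3, -4] -> [-3, -4]
  satisfied 1 clause(s); 5 remain; assigned so far: [1]
unit clause [-4] forces x4=F; simplify:
  drop 4 from [-2, 4, 3] -> [-2, 3]
  drop 4 from [4, -3, 2] -> [-3, 2]
  satisfied 3 clause(s); 2 remain; assigned so far: [1, 4]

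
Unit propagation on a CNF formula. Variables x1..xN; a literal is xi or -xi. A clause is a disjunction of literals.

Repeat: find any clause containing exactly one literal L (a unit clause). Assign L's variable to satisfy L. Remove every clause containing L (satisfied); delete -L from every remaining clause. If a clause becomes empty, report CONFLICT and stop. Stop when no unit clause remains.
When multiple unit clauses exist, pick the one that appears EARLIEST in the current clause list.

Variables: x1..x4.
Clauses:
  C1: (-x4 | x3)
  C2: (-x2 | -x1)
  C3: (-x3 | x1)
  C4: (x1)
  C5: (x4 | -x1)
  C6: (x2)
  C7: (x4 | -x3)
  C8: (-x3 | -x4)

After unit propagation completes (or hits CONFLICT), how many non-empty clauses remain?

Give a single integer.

Answer: 4

Derivation:
unit clause [1] forces x1=T; simplify:
  drop -1 from [-2, -1] -> [-2]
  drop -1 from [4, -1] -> [4]
  satisfied 2 clause(s); 6 remain; assigned so far: [1]
unit clause [-2] forces x2=F; simplify:
  drop 2 from [2] -> [] (empty!)
  satisfied 1 clause(s); 5 remain; assigned so far: [1, 2]
CONFLICT (empty clause)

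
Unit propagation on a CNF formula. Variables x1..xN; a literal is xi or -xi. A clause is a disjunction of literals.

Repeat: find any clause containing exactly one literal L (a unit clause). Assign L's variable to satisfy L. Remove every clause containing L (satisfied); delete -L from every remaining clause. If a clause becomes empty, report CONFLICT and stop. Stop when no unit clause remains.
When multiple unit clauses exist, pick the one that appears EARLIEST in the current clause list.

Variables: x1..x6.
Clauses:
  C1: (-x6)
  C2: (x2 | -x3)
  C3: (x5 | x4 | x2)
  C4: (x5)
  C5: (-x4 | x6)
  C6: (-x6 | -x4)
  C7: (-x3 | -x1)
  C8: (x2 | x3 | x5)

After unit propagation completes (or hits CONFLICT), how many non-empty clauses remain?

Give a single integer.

unit clause [-6] forces x6=F; simplify:
  drop 6 from [-4, 6] -> [-4]
  satisfied 2 clause(s); 6 remain; assigned so far: [6]
unit clause [5] forces x5=T; simplify:
  satisfied 3 clause(s); 3 remain; assigned so far: [5, 6]
unit clause [-4] forces x4=F; simplify:
  satisfied 1 clause(s); 2 remain; assigned so far: [4, 5, 6]

Answer: 2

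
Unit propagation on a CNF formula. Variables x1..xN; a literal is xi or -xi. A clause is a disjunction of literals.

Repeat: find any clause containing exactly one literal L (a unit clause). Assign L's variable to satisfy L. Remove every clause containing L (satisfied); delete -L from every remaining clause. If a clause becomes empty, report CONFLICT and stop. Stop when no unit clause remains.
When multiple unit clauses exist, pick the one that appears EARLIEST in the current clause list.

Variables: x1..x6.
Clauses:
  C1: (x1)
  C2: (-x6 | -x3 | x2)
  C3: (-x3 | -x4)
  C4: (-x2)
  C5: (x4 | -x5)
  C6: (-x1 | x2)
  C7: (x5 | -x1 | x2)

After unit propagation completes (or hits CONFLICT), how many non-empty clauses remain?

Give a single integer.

Answer: 4

Derivation:
unit clause [1] forces x1=T; simplify:
  drop -1 from [-1, 2] -> [2]
  drop -1 from [5, -1, 2] -> [5, 2]
  satisfied 1 clause(s); 6 remain; assigned so far: [1]
unit clause [-2] forces x2=F; simplify:
  drop 2 from [-6, -3, 2] -> [-6, -3]
  drop 2 from [2] -> [] (empty!)
  drop 2 from [5, 2] -> [5]
  satisfied 1 clause(s); 5 remain; assigned so far: [1, 2]
CONFLICT (empty clause)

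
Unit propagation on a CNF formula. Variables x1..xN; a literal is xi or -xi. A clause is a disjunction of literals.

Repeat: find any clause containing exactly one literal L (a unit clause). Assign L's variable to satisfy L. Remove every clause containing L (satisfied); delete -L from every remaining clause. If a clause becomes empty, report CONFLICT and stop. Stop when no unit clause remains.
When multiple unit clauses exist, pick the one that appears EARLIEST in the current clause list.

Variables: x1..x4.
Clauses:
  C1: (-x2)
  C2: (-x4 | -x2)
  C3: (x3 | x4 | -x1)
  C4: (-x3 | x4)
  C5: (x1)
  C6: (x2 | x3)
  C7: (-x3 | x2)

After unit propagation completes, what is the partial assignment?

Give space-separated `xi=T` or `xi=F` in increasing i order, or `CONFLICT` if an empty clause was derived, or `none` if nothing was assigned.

Answer: CONFLICT

Derivation:
unit clause [-2] forces x2=F; simplify:
  drop 2 from [2, 3] -> [3]
  drop 2 from [-3, 2] -> [-3]
  satisfied 2 clause(s); 5 remain; assigned so far: [2]
unit clause [1] forces x1=T; simplify:
  drop -1 from [3, 4, -1] -> [3, 4]
  satisfied 1 clause(s); 4 remain; assigned so far: [1, 2]
unit clause [3] forces x3=T; simplify:
  drop -3 from [-3, 4] -> [4]
  drop -3 from [-3] -> [] (empty!)
  satisfied 2 clause(s); 2 remain; assigned so far: [1, 2, 3]
CONFLICT (empty clause)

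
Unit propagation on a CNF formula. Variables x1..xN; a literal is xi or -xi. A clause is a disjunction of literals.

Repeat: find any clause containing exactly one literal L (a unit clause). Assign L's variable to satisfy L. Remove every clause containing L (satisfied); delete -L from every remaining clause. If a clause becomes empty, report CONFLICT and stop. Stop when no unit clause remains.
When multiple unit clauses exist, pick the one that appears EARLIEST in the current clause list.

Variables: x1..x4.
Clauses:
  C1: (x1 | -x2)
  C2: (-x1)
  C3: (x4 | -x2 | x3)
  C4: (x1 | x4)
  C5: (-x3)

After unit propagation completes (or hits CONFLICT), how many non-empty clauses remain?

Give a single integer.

unit clause [-1] forces x1=F; simplify:
  drop 1 from [1, -2] -> [-2]
  drop 1 from [1, 4] -> [4]
  satisfied 1 clause(s); 4 remain; assigned so far: [1]
unit clause [-2] forces x2=F; simplify:
  satisfied 2 clause(s); 2 remain; assigned so far: [1, 2]
unit clause [4] forces x4=T; simplify:
  satisfied 1 clause(s); 1 remain; assigned so far: [1, 2, 4]
unit clause [-3] forces x3=F; simplify:
  satisfied 1 clause(s); 0 remain; assigned so far: [1, 2, 3, 4]

Answer: 0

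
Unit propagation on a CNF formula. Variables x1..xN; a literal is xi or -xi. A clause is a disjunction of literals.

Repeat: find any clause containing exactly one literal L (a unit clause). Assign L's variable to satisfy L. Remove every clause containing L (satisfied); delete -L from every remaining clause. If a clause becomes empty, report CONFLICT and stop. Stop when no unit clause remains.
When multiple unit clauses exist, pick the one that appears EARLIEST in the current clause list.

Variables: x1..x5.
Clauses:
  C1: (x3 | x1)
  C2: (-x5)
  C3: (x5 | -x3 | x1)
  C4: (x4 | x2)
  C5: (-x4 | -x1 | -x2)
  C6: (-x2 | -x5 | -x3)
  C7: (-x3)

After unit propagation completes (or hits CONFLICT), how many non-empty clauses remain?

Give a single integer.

unit clause [-5] forces x5=F; simplify:
  drop 5 from [5, -3, 1] -> [-3, 1]
  satisfied 2 clause(s); 5 remain; assigned so far: [5]
unit clause [-3] forces x3=F; simplify:
  drop 3 from [3, 1] -> [1]
  satisfied 2 clause(s); 3 remain; assigned so far: [3, 5]
unit clause [1] forces x1=T; simplify:
  drop -1 from [-4, -1, -2] -> [-4, -2]
  satisfied 1 clause(s); 2 remain; assigned so far: [1, 3, 5]

Answer: 2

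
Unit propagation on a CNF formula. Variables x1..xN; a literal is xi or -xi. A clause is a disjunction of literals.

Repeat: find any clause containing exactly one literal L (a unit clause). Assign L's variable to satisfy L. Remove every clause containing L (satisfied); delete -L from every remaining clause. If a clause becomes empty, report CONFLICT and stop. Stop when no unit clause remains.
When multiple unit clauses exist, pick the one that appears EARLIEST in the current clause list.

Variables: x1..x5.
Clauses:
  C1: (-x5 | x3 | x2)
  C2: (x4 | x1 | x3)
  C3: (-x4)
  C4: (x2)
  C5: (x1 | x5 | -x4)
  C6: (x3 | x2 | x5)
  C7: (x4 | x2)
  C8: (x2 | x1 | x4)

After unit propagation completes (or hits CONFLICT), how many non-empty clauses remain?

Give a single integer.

unit clause [-4] forces x4=F; simplify:
  drop 4 from [4, 1, 3] -> [1, 3]
  drop 4 from [4, 2] -> [2]
  drop 4 from [2, 1, 4] -> [2, 1]
  satisfied 2 clause(s); 6 remain; assigned so far: [4]
unit clause [2] forces x2=T; simplify:
  satisfied 5 clause(s); 1 remain; assigned so far: [2, 4]

Answer: 1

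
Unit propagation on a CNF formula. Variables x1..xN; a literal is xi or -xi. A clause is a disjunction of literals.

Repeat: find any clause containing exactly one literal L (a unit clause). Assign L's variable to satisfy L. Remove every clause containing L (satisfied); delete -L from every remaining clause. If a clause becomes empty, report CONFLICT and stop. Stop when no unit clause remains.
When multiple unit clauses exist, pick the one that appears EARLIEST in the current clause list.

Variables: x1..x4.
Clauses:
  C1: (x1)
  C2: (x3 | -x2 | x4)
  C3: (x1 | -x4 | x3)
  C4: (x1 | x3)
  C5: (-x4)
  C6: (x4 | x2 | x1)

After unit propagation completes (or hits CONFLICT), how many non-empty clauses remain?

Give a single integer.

unit clause [1] forces x1=T; simplify:
  satisfied 4 clause(s); 2 remain; assigned so far: [1]
unit clause [-4] forces x4=F; simplify:
  drop 4 from [3, -2, 4] -> [3, -2]
  satisfied 1 clause(s); 1 remain; assigned so far: [1, 4]

Answer: 1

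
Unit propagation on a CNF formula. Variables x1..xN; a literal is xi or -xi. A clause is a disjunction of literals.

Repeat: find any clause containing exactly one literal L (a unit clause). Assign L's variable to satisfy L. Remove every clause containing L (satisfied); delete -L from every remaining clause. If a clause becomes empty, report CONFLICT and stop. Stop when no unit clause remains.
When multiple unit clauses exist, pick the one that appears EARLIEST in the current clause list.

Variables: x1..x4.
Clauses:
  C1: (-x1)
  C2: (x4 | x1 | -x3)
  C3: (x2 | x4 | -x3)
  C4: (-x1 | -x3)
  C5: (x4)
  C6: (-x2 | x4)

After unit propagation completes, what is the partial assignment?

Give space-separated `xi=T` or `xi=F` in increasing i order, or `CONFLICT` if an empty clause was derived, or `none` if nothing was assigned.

unit clause [-1] forces x1=F; simplify:
  drop 1 from [4, 1, -3] -> [4, -3]
  satisfied 2 clause(s); 4 remain; assigned so far: [1]
unit clause [4] forces x4=T; simplify:
  satisfied 4 clause(s); 0 remain; assigned so far: [1, 4]

Answer: x1=F x4=T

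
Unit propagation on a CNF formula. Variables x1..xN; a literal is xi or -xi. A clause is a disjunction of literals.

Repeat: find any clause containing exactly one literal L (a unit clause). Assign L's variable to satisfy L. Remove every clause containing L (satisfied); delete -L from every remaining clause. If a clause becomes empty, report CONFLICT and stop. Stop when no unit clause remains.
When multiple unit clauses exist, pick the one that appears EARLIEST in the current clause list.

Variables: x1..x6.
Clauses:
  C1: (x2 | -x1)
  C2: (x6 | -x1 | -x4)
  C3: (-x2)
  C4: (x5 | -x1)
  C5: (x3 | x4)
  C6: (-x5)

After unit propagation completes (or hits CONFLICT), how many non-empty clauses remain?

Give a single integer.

unit clause [-2] forces x2=F; simplify:
  drop 2 from [2, -1] -> [-1]
  satisfied 1 clause(s); 5 remain; assigned so far: [2]
unit clause [-1] forces x1=F; simplify:
  satisfied 3 clause(s); 2 remain; assigned so far: [1, 2]
unit clause [-5] forces x5=F; simplify:
  satisfied 1 clause(s); 1 remain; assigned so far: [1, 2, 5]

Answer: 1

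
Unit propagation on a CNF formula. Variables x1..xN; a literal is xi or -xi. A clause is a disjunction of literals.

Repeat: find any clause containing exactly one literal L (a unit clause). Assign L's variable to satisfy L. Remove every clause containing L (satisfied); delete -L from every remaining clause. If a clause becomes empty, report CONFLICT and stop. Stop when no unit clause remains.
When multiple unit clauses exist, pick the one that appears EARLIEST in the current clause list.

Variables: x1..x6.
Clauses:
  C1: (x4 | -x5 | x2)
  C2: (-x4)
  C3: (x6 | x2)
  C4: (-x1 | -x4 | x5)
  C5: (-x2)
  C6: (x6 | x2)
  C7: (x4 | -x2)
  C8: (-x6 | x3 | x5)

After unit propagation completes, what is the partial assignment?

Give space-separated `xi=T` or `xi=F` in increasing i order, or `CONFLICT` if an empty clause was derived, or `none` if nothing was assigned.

unit clause [-4] forces x4=F; simplify:
  drop 4 from [4, -5, 2] -> [-5, 2]
  drop 4 from [4, -2] -> [-2]
  satisfied 2 clause(s); 6 remain; assigned so far: [4]
unit clause [-2] forces x2=F; simplify:
  drop 2 from [-5, 2] -> [-5]
  drop 2 from [6, 2] -> [6]
  drop 2 from [6, 2] -> [6]
  satisfied 2 clause(s); 4 remain; assigned so far: [2, 4]
unit clause [-5] forces x5=F; simplify:
  drop 5 from [-6, 3, 5] -> [-6, 3]
  satisfied 1 clause(s); 3 remain; assigned so far: [2, 4, 5]
unit clause [6] forces x6=T; simplify:
  drop -6 from [-6, 3] -> [3]
  satisfied 2 clause(s); 1 remain; assigned so far: [2, 4, 5, 6]
unit clause [3] forces x3=T; simplify:
  satisfied 1 clause(s); 0 remain; assigned so far: [2, 3, 4, 5, 6]

Answer: x2=F x3=T x4=F x5=F x6=T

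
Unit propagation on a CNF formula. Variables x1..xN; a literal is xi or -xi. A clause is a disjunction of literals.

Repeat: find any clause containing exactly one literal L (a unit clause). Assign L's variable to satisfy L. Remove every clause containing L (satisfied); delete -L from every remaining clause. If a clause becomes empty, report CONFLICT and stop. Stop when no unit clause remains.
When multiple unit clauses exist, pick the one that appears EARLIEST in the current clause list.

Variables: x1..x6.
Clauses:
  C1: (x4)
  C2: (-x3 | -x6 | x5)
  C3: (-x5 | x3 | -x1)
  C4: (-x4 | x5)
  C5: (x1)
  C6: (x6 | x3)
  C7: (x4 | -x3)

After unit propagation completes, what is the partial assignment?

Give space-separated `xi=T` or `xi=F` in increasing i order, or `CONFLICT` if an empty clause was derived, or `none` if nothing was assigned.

Answer: x1=T x3=T x4=T x5=T

Derivation:
unit clause [4] forces x4=T; simplify:
  drop -4 from [-4, 5] -> [5]
  satisfied 2 clause(s); 5 remain; assigned so far: [4]
unit clause [5] forces x5=T; simplify:
  drop -5 from [-5, 3, -1] -> [3, -1]
  satisfied 2 clause(s); 3 remain; assigned so far: [4, 5]
unit clause [1] forces x1=T; simplify:
  drop -1 from [3, -1] -> [3]
  satisfied 1 clause(s); 2 remain; assigned so far: [1, 4, 5]
unit clause [3] forces x3=T; simplify:
  satisfied 2 clause(s); 0 remain; assigned so far: [1, 3, 4, 5]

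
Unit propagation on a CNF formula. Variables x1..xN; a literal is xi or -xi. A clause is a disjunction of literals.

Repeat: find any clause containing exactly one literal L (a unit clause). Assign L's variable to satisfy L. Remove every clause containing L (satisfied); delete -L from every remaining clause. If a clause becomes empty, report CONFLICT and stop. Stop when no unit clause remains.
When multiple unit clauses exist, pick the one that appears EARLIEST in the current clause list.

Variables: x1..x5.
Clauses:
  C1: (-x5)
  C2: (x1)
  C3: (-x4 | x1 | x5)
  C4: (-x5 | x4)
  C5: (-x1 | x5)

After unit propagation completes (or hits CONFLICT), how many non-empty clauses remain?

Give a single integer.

Answer: 0

Derivation:
unit clause [-5] forces x5=F; simplify:
  drop 5 from [-4, 1, 5] -> [-4, 1]
  drop 5 from [-1, 5] -> [-1]
  satisfied 2 clause(s); 3 remain; assigned so far: [5]
unit clause [1] forces x1=T; simplify:
  drop -1 from [-1] -> [] (empty!)
  satisfied 2 clause(s); 1 remain; assigned so far: [1, 5]
CONFLICT (empty clause)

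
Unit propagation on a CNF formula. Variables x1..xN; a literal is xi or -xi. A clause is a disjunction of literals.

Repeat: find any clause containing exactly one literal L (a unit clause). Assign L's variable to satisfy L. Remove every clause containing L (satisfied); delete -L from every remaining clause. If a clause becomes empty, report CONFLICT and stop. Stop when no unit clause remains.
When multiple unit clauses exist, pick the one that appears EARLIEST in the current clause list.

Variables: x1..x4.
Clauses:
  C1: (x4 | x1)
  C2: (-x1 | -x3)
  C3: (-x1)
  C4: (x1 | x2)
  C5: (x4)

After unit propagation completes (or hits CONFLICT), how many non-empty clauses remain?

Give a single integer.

unit clause [-1] forces x1=F; simplify:
  drop 1 from [4, 1] -> [4]
  drop 1 from [1, 2] -> [2]
  satisfied 2 clause(s); 3 remain; assigned so far: [1]
unit clause [4] forces x4=T; simplify:
  satisfied 2 clause(s); 1 remain; assigned so far: [1, 4]
unit clause [2] forces x2=T; simplify:
  satisfied 1 clause(s); 0 remain; assigned so far: [1, 2, 4]

Answer: 0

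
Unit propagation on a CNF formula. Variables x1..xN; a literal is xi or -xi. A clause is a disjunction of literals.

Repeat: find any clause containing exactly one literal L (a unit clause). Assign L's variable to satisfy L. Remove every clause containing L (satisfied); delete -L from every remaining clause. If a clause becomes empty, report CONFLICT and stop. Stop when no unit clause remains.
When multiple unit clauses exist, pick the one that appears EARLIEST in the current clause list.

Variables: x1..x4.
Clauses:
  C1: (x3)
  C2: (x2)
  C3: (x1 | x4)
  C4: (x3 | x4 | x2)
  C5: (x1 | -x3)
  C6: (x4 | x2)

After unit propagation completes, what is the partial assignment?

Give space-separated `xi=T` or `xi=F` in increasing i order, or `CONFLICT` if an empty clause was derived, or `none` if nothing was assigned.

Answer: x1=T x2=T x3=T

Derivation:
unit clause [3] forces x3=T; simplify:
  drop -3 from [1, -3] -> [1]
  satisfied 2 clause(s); 4 remain; assigned so far: [3]
unit clause [2] forces x2=T; simplify:
  satisfied 2 clause(s); 2 remain; assigned so far: [2, 3]
unit clause [1] forces x1=T; simplify:
  satisfied 2 clause(s); 0 remain; assigned so far: [1, 2, 3]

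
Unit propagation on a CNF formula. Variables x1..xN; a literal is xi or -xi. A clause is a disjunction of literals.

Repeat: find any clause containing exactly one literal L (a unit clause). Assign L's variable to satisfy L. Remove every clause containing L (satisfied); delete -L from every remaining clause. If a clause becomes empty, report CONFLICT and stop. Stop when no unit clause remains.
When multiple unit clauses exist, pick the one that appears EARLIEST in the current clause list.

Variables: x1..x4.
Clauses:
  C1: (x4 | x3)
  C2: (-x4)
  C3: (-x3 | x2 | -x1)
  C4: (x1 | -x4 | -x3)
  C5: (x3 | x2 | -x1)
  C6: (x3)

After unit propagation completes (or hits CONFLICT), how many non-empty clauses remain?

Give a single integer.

Answer: 1

Derivation:
unit clause [-4] forces x4=F; simplify:
  drop 4 from [4, 3] -> [3]
  satisfied 2 clause(s); 4 remain; assigned so far: [4]
unit clause [3] forces x3=T; simplify:
  drop -3 from [-3, 2, -1] -> [2, -1]
  satisfied 3 clause(s); 1 remain; assigned so far: [3, 4]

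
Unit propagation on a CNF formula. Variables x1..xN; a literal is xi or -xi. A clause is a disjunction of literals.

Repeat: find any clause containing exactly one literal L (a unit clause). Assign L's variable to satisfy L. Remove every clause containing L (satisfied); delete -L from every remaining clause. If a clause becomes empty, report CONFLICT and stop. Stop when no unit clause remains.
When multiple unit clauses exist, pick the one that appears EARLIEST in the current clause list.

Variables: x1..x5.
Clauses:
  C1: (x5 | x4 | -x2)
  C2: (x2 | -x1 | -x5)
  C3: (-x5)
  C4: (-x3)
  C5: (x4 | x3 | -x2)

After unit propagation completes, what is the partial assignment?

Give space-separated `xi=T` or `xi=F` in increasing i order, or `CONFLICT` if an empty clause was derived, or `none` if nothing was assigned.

Answer: x3=F x5=F

Derivation:
unit clause [-5] forces x5=F; simplify:
  drop 5 from [5, 4, -2] -> [4, -2]
  satisfied 2 clause(s); 3 remain; assigned so far: [5]
unit clause [-3] forces x3=F; simplify:
  drop 3 from [4, 3, -2] -> [4, -2]
  satisfied 1 clause(s); 2 remain; assigned so far: [3, 5]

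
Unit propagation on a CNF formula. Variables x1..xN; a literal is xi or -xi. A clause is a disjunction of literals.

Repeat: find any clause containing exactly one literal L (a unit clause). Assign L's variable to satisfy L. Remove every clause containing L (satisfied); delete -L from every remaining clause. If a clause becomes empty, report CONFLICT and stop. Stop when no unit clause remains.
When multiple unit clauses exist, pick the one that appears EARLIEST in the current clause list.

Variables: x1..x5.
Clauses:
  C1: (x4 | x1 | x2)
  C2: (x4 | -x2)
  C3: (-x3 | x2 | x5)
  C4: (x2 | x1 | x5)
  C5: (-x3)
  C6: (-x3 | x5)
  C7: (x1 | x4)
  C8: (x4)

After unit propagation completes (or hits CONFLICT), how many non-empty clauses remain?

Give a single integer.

unit clause [-3] forces x3=F; simplify:
  satisfied 3 clause(s); 5 remain; assigned so far: [3]
unit clause [4] forces x4=T; simplify:
  satisfied 4 clause(s); 1 remain; assigned so far: [3, 4]

Answer: 1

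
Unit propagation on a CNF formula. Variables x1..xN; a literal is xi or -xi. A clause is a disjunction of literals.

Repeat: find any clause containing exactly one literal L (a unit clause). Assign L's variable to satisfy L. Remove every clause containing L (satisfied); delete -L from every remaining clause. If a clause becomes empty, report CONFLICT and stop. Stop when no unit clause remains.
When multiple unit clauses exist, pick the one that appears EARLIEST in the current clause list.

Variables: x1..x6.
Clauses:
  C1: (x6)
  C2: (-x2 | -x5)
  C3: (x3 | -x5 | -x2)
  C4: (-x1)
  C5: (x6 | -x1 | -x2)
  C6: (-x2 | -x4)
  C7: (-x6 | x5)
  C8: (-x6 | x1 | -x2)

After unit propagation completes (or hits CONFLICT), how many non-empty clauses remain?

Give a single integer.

unit clause [6] forces x6=T; simplify:
  drop -6 from [-6, 5] -> [5]
  drop -6 from [-6, 1, -2] -> [1, -2]
  satisfied 2 clause(s); 6 remain; assigned so far: [6]
unit clause [-1] forces x1=F; simplify:
  drop 1 from [1, -2] -> [-2]
  satisfied 1 clause(s); 5 remain; assigned so far: [1, 6]
unit clause [5] forces x5=T; simplify:
  drop -5 from [-2, -5] -> [-2]
  drop -5 from [3, -5, -2] -> [3, -2]
  satisfied 1 clause(s); 4 remain; assigned so far: [1, 5, 6]
unit clause [-2] forces x2=F; simplify:
  satisfied 4 clause(s); 0 remain; assigned so far: [1, 2, 5, 6]

Answer: 0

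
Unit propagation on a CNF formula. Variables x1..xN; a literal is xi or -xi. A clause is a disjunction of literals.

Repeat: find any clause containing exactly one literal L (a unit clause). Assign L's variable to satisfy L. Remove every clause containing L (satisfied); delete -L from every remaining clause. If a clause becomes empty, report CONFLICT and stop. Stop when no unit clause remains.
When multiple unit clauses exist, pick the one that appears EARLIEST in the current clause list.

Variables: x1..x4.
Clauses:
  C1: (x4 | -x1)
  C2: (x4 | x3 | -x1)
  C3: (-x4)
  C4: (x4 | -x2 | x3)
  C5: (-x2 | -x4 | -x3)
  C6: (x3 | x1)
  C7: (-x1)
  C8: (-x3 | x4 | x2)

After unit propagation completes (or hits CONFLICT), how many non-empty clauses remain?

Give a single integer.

unit clause [-4] forces x4=F; simplify:
  drop 4 from [4, -1] -> [-1]
  drop 4 from [4, 3, -1] -> [3, -1]
  drop 4 from [4, -2, 3] -> [-2, 3]
  drop 4 from [-3, 4, 2] -> [-3, 2]
  satisfied 2 clause(s); 6 remain; assigned so far: [4]
unit clause [-1] forces x1=F; simplify:
  drop 1 from [3, 1] -> [3]
  satisfied 3 clause(s); 3 remain; assigned so far: [1, 4]
unit clause [3] forces x3=T; simplify:
  drop -3 from [-3, 2] -> [2]
  satisfied 2 clause(s); 1 remain; assigned so far: [1, 3, 4]
unit clause [2] forces x2=T; simplify:
  satisfied 1 clause(s); 0 remain; assigned so far: [1, 2, 3, 4]

Answer: 0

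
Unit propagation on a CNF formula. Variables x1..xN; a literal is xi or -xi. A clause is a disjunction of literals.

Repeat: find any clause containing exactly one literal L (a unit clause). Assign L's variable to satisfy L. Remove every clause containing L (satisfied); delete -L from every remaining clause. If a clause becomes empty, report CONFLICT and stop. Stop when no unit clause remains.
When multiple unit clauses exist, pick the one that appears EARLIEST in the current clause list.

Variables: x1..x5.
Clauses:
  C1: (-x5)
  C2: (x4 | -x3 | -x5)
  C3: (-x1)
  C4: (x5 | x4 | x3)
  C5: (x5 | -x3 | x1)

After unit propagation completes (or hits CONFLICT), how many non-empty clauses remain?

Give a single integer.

unit clause [-5] forces x5=F; simplify:
  drop 5 from [5, 4, 3] -> [4, 3]
  drop 5 from [5, -3, 1] -> [-3, 1]
  satisfied 2 clause(s); 3 remain; assigned so far: [5]
unit clause [-1] forces x1=F; simplify:
  drop 1 from [-3, 1] -> [-3]
  satisfied 1 clause(s); 2 remain; assigned so far: [1, 5]
unit clause [-3] forces x3=F; simplify:
  drop 3 from [4, 3] -> [4]
  satisfied 1 clause(s); 1 remain; assigned so far: [1, 3, 5]
unit clause [4] forces x4=T; simplify:
  satisfied 1 clause(s); 0 remain; assigned so far: [1, 3, 4, 5]

Answer: 0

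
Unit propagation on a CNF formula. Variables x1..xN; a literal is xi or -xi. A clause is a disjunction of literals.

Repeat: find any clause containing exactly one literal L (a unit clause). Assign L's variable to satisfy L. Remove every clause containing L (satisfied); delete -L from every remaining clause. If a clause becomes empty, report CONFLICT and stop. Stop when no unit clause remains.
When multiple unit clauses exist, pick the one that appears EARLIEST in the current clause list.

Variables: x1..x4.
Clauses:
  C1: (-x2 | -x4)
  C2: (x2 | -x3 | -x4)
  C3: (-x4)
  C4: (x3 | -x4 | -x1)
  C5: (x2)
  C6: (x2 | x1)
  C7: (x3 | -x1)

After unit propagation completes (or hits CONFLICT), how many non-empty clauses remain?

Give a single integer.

Answer: 1

Derivation:
unit clause [-4] forces x4=F; simplify:
  satisfied 4 clause(s); 3 remain; assigned so far: [4]
unit clause [2] forces x2=T; simplify:
  satisfied 2 clause(s); 1 remain; assigned so far: [2, 4]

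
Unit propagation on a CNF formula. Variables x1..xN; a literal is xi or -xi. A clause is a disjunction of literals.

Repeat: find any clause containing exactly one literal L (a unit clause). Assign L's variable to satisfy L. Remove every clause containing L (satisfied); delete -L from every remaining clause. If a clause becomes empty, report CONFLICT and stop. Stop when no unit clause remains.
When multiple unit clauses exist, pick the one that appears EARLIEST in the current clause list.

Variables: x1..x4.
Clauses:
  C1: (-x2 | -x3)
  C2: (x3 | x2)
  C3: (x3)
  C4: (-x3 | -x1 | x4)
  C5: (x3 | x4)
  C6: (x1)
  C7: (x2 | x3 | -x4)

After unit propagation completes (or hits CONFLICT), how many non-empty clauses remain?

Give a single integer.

unit clause [3] forces x3=T; simplify:
  drop -3 from [-2, -3] -> [-2]
  drop -3 from [-3, -1, 4] -> [-1, 4]
  satisfied 4 clause(s); 3 remain; assigned so far: [3]
unit clause [-2] forces x2=F; simplify:
  satisfied 1 clause(s); 2 remain; assigned so far: [2, 3]
unit clause [1] forces x1=T; simplify:
  drop -1 from [-1, 4] -> [4]
  satisfied 1 clause(s); 1 remain; assigned so far: [1, 2, 3]
unit clause [4] forces x4=T; simplify:
  satisfied 1 clause(s); 0 remain; assigned so far: [1, 2, 3, 4]

Answer: 0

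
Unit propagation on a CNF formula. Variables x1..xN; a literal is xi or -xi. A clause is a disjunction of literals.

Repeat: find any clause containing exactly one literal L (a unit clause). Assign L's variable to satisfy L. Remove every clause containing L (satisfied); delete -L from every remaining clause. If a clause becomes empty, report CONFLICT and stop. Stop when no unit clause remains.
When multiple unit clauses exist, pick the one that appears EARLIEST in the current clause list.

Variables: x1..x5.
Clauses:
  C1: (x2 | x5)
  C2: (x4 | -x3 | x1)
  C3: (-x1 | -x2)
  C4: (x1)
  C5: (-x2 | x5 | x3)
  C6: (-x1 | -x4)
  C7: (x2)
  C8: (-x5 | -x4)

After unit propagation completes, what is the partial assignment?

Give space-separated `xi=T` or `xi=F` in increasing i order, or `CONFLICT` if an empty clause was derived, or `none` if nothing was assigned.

unit clause [1] forces x1=T; simplify:
  drop -1 from [-1, -2] -> [-2]
  drop -1 from [-1, -4] -> [-4]
  satisfied 2 clause(s); 6 remain; assigned so far: [1]
unit clause [-2] forces x2=F; simplify:
  drop 2 from [2, 5] -> [5]
  drop 2 from [2] -> [] (empty!)
  satisfied 2 clause(s); 4 remain; assigned so far: [1, 2]
CONFLICT (empty clause)

Answer: CONFLICT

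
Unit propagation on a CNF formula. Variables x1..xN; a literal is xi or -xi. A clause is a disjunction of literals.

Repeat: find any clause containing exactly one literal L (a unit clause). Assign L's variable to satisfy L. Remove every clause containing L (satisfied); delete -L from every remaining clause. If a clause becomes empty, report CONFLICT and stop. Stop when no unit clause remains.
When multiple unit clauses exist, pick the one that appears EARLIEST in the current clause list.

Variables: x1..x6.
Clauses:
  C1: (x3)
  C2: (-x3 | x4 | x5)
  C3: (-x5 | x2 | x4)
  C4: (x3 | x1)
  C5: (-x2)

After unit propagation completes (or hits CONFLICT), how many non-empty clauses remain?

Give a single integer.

unit clause [3] forces x3=T; simplify:
  drop -3 from [-3, 4, 5] -> [4, 5]
  satisfied 2 clause(s); 3 remain; assigned so far: [3]
unit clause [-2] forces x2=F; simplify:
  drop 2 from [-5, 2, 4] -> [-5, 4]
  satisfied 1 clause(s); 2 remain; assigned so far: [2, 3]

Answer: 2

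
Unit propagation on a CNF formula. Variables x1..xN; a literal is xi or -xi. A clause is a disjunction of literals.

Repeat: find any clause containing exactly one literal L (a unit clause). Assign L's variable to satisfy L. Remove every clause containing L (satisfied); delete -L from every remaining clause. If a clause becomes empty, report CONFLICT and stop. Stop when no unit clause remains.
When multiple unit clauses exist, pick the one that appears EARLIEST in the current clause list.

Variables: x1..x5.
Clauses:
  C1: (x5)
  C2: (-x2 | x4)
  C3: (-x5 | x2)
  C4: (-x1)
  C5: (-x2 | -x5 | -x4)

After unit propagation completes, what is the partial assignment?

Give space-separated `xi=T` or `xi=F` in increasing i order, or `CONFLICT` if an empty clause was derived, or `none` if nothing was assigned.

Answer: CONFLICT

Derivation:
unit clause [5] forces x5=T; simplify:
  drop -5 from [-5, 2] -> [2]
  drop -5 from [-2, -5, -4] -> [-2, -4]
  satisfied 1 clause(s); 4 remain; assigned so far: [5]
unit clause [2] forces x2=T; simplify:
  drop -2 from [-2, 4] -> [4]
  drop -2 from [-2, -4] -> [-4]
  satisfied 1 clause(s); 3 remain; assigned so far: [2, 5]
unit clause [4] forces x4=T; simplify:
  drop -4 from [-4] -> [] (empty!)
  satisfied 1 clause(s); 2 remain; assigned so far: [2, 4, 5]
CONFLICT (empty clause)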